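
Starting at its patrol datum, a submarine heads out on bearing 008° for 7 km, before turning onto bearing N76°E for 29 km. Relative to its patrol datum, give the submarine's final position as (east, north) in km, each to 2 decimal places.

(29.11, 13.95)

Leg 1 (008°, 7 km): east 7 sin 8° = 0.97, north 7 cos 8° = 6.93
Leg 2 (N76°E, 29 km): east 29 sin 76° = 28.14, north 29 cos 76° = 7.02
Summing: 29.11 km east, 13.95 km north → (29.11, 13.95).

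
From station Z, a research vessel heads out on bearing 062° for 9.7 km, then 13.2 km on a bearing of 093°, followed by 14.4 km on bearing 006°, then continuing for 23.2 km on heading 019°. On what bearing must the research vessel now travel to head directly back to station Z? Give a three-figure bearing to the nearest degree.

218°

Leg 1 (062°, 9.7 km): east 9.7 sin 62° = 8.56, north 9.7 cos 62° = 4.55
Leg 2 (093°, 13.2 km): east 13.2 sin 93° = 13.18, north 13.2 cos 93° = -0.69
Leg 3 (006°, 14.4 km): east 14.4 sin 6° = 1.51, north 14.4 cos 6° = 14.32
Leg 4 (019°, 23.2 km): east 23.2 sin 19° = 7.55, north 23.2 cos 19° = 21.94
Net displacement: 30.80 east, 40.12 north. Direction back to start is (-30.80, -40.12): bearing = atan2(-30.80, -40.12) mod 360° = 217.52° ≈ 218°.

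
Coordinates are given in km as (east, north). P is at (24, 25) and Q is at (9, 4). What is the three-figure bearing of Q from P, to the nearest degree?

216°

Δeast = 9 − 24 = -15.00; Δnorth = 4 − 25 = -21.00.
Bearing = atan2(Δeast, Δnorth) mod 360° = 215.54° ≈ 216°.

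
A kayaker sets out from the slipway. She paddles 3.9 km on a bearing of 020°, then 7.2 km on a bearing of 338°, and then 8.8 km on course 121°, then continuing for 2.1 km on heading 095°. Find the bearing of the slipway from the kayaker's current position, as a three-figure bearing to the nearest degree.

Leg 1 (020°, 3.9 km): east 3.9 sin 20° = 1.33, north 3.9 cos 20° = 3.66
Leg 2 (338°, 7.2 km): east 7.2 sin 338° = -2.70, north 7.2 cos 338° = 6.68
Leg 3 (121°, 8.8 km): east 8.8 sin 121° = 7.54, north 8.8 cos 121° = -4.53
Leg 4 (095°, 2.1 km): east 2.1 sin 95° = 2.09, north 2.1 cos 95° = -0.18
Net displacement: 8.27 east, 5.63 north. Direction back to start is (-8.27, -5.63): bearing = atan2(-8.27, -5.63) mod 360° = 235.78° ≈ 236°.

236°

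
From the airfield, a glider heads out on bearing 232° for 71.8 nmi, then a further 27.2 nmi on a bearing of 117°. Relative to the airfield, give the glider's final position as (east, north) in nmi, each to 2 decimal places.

(-32.34, -56.55)

Leg 1 (232°, 71.8 nmi): east 71.8 sin 232° = -56.58, north 71.8 cos 232° = -44.20
Leg 2 (117°, 27.2 nmi): east 27.2 sin 117° = 24.24, north 27.2 cos 117° = -12.35
Summing: -32.34 nmi east, -56.55 nmi north → (-32.34, -56.55).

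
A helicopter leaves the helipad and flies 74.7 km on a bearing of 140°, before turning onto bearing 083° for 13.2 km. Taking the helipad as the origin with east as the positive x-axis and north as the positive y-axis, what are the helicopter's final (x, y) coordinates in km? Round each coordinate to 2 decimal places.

(61.12, -55.61)

Leg 1 (140°, 74.7 km): east 74.7 sin 140° = 48.02, north 74.7 cos 140° = -57.22
Leg 2 (083°, 13.2 km): east 13.2 sin 83° = 13.10, north 13.2 cos 83° = 1.61
Summing: 61.12 km east, -55.61 km north → (61.12, -55.61).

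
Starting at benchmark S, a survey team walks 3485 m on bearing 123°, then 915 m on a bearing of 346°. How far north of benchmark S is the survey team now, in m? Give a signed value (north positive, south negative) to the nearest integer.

Leg 1 (123°, 3485 m): east 3485 sin 123° = 2922.77, north 3485 cos 123° = -1898.07
Leg 2 (346°, 915 m): east 915 sin 346° = -221.36, north 915 cos 346° = 887.82
Net north component: -1010.25 m.

-1010 m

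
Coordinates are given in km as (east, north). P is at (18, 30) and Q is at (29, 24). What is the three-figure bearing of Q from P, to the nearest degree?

Δeast = 29 − 18 = 11.00; Δnorth = 24 − 30 = -6.00.
Bearing = atan2(Δeast, Δnorth) mod 360° = 118.61° ≈ 119°.

119°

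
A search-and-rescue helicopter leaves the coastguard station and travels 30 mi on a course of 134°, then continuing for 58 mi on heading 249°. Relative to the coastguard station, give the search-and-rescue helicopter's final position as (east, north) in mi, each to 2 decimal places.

Leg 1 (134°, 30 mi): east 30 sin 134° = 21.58, north 30 cos 134° = -20.84
Leg 2 (249°, 58 mi): east 58 sin 249° = -54.15, north 58 cos 249° = -20.79
Summing: -32.57 mi east, -41.63 mi north → (-32.57, -41.63).

(-32.57, -41.63)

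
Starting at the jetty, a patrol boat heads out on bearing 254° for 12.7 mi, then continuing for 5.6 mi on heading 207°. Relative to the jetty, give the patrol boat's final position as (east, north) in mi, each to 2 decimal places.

(-14.75, -8.49)

Leg 1 (254°, 12.7 mi): east 12.7 sin 254° = -12.21, north 12.7 cos 254° = -3.50
Leg 2 (207°, 5.6 mi): east 5.6 sin 207° = -2.54, north 5.6 cos 207° = -4.99
Summing: -14.75 mi east, -8.49 mi north → (-14.75, -8.49).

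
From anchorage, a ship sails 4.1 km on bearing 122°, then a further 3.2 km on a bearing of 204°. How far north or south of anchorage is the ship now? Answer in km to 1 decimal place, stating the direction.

5.1 km south

Leg 1 (122°, 4.1 km): east 4.1 sin 122° = 3.48, north 4.1 cos 122° = -2.17
Leg 2 (204°, 3.2 km): east 3.2 sin 204° = -1.30, north 3.2 cos 204° = -2.92
Net north component: -5.10 km.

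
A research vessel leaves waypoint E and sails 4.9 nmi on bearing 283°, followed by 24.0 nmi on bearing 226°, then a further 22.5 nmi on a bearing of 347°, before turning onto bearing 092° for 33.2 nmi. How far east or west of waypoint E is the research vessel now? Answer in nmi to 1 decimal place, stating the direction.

6.1 nmi east

Leg 1 (283°, 4.9 nmi): east 4.9 sin 283° = -4.77, north 4.9 cos 283° = 1.10
Leg 2 (226°, 24.0 nmi): east 24.0 sin 226° = -17.26, north 24.0 cos 226° = -16.67
Leg 3 (347°, 22.5 nmi): east 22.5 sin 347° = -5.06, north 22.5 cos 347° = 21.92
Leg 4 (092°, 33.2 nmi): east 33.2 sin 92° = 33.18, north 33.2 cos 92° = -1.16
Net east component: 6.08 nmi.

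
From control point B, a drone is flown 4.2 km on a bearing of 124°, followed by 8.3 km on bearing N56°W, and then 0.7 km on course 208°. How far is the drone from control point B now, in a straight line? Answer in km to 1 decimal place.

Leg 1 (124°, 4.2 km): east 4.2 sin 124° = 3.48, north 4.2 cos 124° = -2.35
Leg 2 (N56°W, 8.3 km): east 8.3 sin 304° = -6.88, north 8.3 cos 304° = 4.64
Leg 3 (208°, 0.7 km): east 0.7 sin 208° = -0.33, north 0.7 cos 208° = -0.62
Net: -3.73 east, 1.67 north. Distance = √((-3.73)² + (1.67)²) = 4.087 km.

4.1 km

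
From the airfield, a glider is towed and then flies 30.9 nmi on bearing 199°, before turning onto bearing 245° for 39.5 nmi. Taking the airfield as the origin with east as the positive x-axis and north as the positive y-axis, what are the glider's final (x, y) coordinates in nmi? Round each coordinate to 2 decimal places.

Leg 1 (199°, 30.9 nmi): east 30.9 sin 199° = -10.06, north 30.9 cos 199° = -29.22
Leg 2 (245°, 39.5 nmi): east 39.5 sin 245° = -35.80, north 39.5 cos 245° = -16.69
Summing: -45.86 nmi east, -45.91 nmi north → (-45.86, -45.91).

(-45.86, -45.91)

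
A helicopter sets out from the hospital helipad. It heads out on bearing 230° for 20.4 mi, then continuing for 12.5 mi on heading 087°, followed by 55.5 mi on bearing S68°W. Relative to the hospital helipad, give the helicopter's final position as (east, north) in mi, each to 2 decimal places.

(-54.60, -33.25)

Leg 1 (230°, 20.4 mi): east 20.4 sin 230° = -15.63, north 20.4 cos 230° = -13.11
Leg 2 (087°, 12.5 mi): east 12.5 sin 87° = 12.48, north 12.5 cos 87° = 0.65
Leg 3 (S68°W, 55.5 mi): east 55.5 sin 248° = -51.46, north 55.5 cos 248° = -20.79
Summing: -54.60 mi east, -33.25 mi north → (-54.60, -33.25).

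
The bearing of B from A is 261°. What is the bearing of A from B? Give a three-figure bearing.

081°

Back-bearing = 261° − 180° = 081°.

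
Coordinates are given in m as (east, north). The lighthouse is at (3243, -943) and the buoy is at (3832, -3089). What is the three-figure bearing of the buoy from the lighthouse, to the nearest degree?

Δeast = 3832 − 3243 = 589.00; Δnorth = -3089 − -943 = -2146.00.
Bearing = atan2(Δeast, Δnorth) mod 360° = 164.65° ≈ 165°.

165°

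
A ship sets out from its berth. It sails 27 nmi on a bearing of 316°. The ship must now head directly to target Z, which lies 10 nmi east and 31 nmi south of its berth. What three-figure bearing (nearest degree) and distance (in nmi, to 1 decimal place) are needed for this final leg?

Leg 1 (316°, 27 nmi): east 27 sin 316° = -18.76, north 27 cos 316° = 19.42
Current position: (-18.76, 19.42). Target: (10, -31). Remaining: Δeast = 28.76, Δnorth = -50.42.
Bearing = atan2(28.76, -50.42) mod 360° = 150.30°; distance = √((28.76)² + (-50.42)²) = 58.046 nmi.

150°, 58.0 nmi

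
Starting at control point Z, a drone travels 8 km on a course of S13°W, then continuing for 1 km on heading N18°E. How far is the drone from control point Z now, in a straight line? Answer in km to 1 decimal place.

7.0 km

Leg 1 (S13°W, 8 km): east 8 sin 193° = -1.80, north 8 cos 193° = -7.79
Leg 2 (N18°E, 1 km): east 1 sin 18° = 0.31, north 1 cos 18° = 0.95
Net: -1.49 east, -6.84 north. Distance = √((-1.49)² + (-6.84)²) = 7.004 km.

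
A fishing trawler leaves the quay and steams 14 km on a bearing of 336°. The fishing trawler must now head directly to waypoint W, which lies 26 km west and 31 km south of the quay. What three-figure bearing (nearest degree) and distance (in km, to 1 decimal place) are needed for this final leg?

Leg 1 (336°, 14 km): east 14 sin 336° = -5.69, north 14 cos 336° = 12.79
Current position: (-5.69, 12.79). Target: (-26, -31). Remaining: Δeast = -20.31, Δnorth = -43.79.
Bearing = atan2(-20.31, -43.79) mod 360° = 204.88°; distance = √((-20.31)² + (-43.79)²) = 48.269 km.

205°, 48.3 km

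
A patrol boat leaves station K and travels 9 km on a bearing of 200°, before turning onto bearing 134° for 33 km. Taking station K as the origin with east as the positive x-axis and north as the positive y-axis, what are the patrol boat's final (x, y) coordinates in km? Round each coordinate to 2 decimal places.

Leg 1 (200°, 9 km): east 9 sin 200° = -3.08, north 9 cos 200° = -8.46
Leg 2 (134°, 33 km): east 33 sin 134° = 23.74, north 33 cos 134° = -22.92
Summing: 20.66 km east, -31.38 km north → (20.66, -31.38).

(20.66, -31.38)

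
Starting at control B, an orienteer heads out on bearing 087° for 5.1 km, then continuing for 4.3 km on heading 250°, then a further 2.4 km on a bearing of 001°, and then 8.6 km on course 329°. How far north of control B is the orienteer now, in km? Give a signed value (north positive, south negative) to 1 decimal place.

Leg 1 (087°, 5.1 km): east 5.1 sin 87° = 5.09, north 5.1 cos 87° = 0.27
Leg 2 (250°, 4.3 km): east 4.3 sin 250° = -4.04, north 4.3 cos 250° = -1.47
Leg 3 (001°, 2.4 km): east 2.4 sin 1° = 0.04, north 2.4 cos 1° = 2.40
Leg 4 (329°, 8.6 km): east 8.6 sin 329° = -4.43, north 8.6 cos 329° = 7.37
Net north component: 8.57 km.

8.6 km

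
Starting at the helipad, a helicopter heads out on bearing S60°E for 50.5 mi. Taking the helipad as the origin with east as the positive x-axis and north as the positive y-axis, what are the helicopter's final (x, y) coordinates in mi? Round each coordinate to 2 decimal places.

Leg 1 (S60°E, 50.5 mi): east 50.5 sin 120° = 43.73, north 50.5 cos 120° = -25.25
Summing: 43.73 mi east, -25.25 mi north → (43.73, -25.25).

(43.73, -25.25)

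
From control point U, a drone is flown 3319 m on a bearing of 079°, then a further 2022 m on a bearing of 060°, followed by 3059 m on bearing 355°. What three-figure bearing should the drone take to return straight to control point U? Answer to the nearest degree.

Leg 1 (079°, 3319 m): east 3319 sin 79° = 3258.02, north 3319 cos 79° = 633.30
Leg 2 (060°, 2022 m): east 2022 sin 60° = 1751.10, north 2022 cos 60° = 1011.00
Leg 3 (355°, 3059 m): east 3059 sin 355° = -266.61, north 3059 cos 355° = 3047.36
Net displacement: 4742.51 east, 4691.65 north. Direction back to start is (-4742.51, -4691.65): bearing = atan2(-4742.51, -4691.65) mod 360° = 225.31° ≈ 225°.

225°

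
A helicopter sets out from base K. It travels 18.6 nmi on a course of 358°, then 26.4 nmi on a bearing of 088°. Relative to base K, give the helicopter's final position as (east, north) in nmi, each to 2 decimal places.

Leg 1 (358°, 18.6 nmi): east 18.6 sin 358° = -0.65, north 18.6 cos 358° = 18.59
Leg 2 (088°, 26.4 nmi): east 26.4 sin 88° = 26.38, north 26.4 cos 88° = 0.92
Summing: 25.73 nmi east, 19.51 nmi north → (25.73, 19.51).

(25.73, 19.51)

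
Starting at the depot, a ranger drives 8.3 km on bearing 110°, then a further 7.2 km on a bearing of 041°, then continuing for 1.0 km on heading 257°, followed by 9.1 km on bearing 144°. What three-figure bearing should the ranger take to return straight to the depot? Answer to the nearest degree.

Leg 1 (110°, 8.3 km): east 8.3 sin 110° = 7.80, north 8.3 cos 110° = -2.84
Leg 2 (041°, 7.2 km): east 7.2 sin 41° = 4.72, north 7.2 cos 41° = 5.43
Leg 3 (257°, 1.0 km): east 1.0 sin 257° = -0.97, north 1.0 cos 257° = -0.22
Leg 4 (144°, 9.1 km): east 9.1 sin 144° = 5.35, north 9.1 cos 144° = -7.36
Net displacement: 16.90 east, -4.99 north. Direction back to start is (-16.90, 4.99): bearing = atan2(-16.90, 4.99) mod 360° = 286.46° ≈ 286°.

286°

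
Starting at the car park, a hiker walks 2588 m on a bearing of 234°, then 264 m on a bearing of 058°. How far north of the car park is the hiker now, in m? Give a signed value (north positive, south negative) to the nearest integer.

-1381 m

Leg 1 (234°, 2588 m): east 2588 sin 234° = -2093.74, north 2588 cos 234° = -1521.19
Leg 2 (058°, 264 m): east 264 sin 58° = 223.88, north 264 cos 58° = 139.90
Net north component: -1381.29 m.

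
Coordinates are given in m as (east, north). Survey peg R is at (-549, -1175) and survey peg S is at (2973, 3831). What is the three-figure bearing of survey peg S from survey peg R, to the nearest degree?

035°

Δeast = 2973 − -549 = 3522.00; Δnorth = 3831 − -1175 = 5006.00.
Bearing = atan2(Δeast, Δnorth) mod 360° = 35.13° ≈ 035°.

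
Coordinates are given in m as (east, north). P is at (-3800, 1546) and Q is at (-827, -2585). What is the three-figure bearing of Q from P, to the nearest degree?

144°

Δeast = -827 − -3800 = 2973.00; Δnorth = -2585 − 1546 = -4131.00.
Bearing = atan2(Δeast, Δnorth) mod 360° = 144.26° ≈ 144°.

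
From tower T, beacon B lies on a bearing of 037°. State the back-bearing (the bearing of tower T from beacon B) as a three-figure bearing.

Back-bearing = 037° + 180° = 217°.

217°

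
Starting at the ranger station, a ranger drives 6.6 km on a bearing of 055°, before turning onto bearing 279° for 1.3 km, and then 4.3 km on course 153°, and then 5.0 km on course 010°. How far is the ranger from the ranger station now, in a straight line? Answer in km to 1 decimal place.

8.6 km

Leg 1 (055°, 6.6 km): east 6.6 sin 55° = 5.41, north 6.6 cos 55° = 3.79
Leg 2 (279°, 1.3 km): east 1.3 sin 279° = -1.28, north 1.3 cos 279° = 0.20
Leg 3 (153°, 4.3 km): east 4.3 sin 153° = 1.95, north 4.3 cos 153° = -3.83
Leg 4 (010°, 5.0 km): east 5.0 sin 10° = 0.87, north 5.0 cos 10° = 4.92
Net: 6.94 east, 5.08 north. Distance = √((6.94)² + (5.08)²) = 8.604 km.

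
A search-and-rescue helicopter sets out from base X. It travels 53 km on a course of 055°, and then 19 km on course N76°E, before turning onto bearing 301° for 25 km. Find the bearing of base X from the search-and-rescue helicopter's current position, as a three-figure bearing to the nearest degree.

220°

Leg 1 (055°, 53 km): east 53 sin 55° = 43.42, north 53 cos 55° = 30.40
Leg 2 (N76°E, 19 km): east 19 sin 76° = 18.44, north 19 cos 76° = 4.60
Leg 3 (301°, 25 km): east 25 sin 301° = -21.43, north 25 cos 301° = 12.88
Net displacement: 40.42 east, 47.87 north. Direction back to start is (-40.42, -47.87): bearing = atan2(-40.42, -47.87) mod 360° = 220.18° ≈ 220°.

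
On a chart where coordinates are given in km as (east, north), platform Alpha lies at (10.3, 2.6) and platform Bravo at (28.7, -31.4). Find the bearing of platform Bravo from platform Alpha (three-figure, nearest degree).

Δeast = 28.7 − 10.3 = 18.40; Δnorth = -31.4 − 2.6 = -34.00.
Bearing = atan2(Δeast, Δnorth) mod 360° = 151.58° ≈ 152°.

152°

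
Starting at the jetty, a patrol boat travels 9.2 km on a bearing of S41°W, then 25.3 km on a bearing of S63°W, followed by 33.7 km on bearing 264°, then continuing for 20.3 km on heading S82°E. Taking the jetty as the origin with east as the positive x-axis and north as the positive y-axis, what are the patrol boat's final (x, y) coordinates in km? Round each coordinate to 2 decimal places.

Leg 1 (S41°W, 9.2 km): east 9.2 sin 221° = -6.04, north 9.2 cos 221° = -6.94
Leg 2 (S63°W, 25.3 km): east 25.3 sin 243° = -22.54, north 25.3 cos 243° = -11.49
Leg 3 (264°, 33.7 km): east 33.7 sin 264° = -33.52, north 33.7 cos 264° = -3.52
Leg 4 (S82°E, 20.3 km): east 20.3 sin 98° = 20.10, north 20.3 cos 98° = -2.83
Summing: -41.99 km east, -24.78 km north → (-41.99, -24.78).

(-41.99, -24.78)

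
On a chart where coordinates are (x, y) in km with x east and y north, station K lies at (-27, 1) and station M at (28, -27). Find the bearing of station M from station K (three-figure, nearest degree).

Δeast = 28 − -27 = 55.00; Δnorth = -27 − 1 = -28.00.
Bearing = atan2(Δeast, Δnorth) mod 360° = 116.98° ≈ 117°.

117°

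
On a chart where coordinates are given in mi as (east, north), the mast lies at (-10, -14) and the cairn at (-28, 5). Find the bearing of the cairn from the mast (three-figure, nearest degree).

Δeast = -28 − -10 = -18.00; Δnorth = 5 − -14 = 19.00.
Bearing = atan2(Δeast, Δnorth) mod 360° = 316.55° ≈ 317°.

317°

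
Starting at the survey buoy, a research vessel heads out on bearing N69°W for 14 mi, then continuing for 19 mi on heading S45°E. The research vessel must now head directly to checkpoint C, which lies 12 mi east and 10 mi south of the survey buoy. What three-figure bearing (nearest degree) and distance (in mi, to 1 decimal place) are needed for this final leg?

Leg 1 (N69°W, 14 mi): east 14 sin 291° = -13.07, north 14 cos 291° = 5.02
Leg 2 (S45°E, 19 mi): east 19 sin 135° = 13.44, north 19 cos 135° = -13.44
Current position: (0.36, -8.42). Target: (12, -10). Remaining: Δeast = 11.64, Δnorth = -1.58.
Bearing = atan2(11.64, -1.58) mod 360° = 97.74°; distance = √((11.64)² + (-1.58)²) = 11.742 mi.

098°, 11.7 mi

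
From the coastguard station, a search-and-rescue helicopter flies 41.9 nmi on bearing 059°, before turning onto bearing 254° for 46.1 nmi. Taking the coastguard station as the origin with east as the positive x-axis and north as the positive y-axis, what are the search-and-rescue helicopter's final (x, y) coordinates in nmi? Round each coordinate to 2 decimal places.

Leg 1 (059°, 41.9 nmi): east 41.9 sin 59° = 35.92, north 41.9 cos 59° = 21.58
Leg 2 (254°, 46.1 nmi): east 46.1 sin 254° = -44.31, north 46.1 cos 254° = -12.71
Summing: -8.40 nmi east, 8.87 nmi north → (-8.40, 8.87).

(-8.40, 8.87)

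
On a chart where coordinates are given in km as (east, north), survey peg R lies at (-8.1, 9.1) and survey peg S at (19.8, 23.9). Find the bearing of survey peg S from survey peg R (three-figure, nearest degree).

Δeast = 19.8 − -8.1 = 27.90; Δnorth = 23.9 − 9.1 = 14.80.
Bearing = atan2(Δeast, Δnorth) mod 360° = 62.06° ≈ 062°.

062°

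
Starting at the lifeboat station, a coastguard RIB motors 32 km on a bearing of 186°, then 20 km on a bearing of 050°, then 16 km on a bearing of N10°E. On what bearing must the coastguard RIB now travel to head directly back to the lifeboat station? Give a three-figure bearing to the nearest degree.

282°

Leg 1 (186°, 32 km): east 32 sin 186° = -3.34, north 32 cos 186° = -31.82
Leg 2 (050°, 20 km): east 20 sin 50° = 15.32, north 20 cos 50° = 12.86
Leg 3 (N10°E, 16 km): east 16 sin 10° = 2.78, north 16 cos 10° = 15.76
Net displacement: 14.75 east, -3.21 north. Direction back to start is (-14.75, 3.21): bearing = atan2(-14.75, 3.21) mod 360° = 282.28° ≈ 282°.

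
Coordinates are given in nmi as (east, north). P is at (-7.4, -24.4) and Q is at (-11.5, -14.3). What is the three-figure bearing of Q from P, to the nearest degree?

338°

Δeast = -11.5 − -7.4 = -4.10; Δnorth = -14.3 − -24.4 = 10.10.
Bearing = atan2(Δeast, Δnorth) mod 360° = 337.91° ≈ 338°.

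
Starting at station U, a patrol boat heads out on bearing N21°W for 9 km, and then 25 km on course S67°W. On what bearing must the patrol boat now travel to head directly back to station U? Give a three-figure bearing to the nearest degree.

Leg 1 (N21°W, 9 km): east 9 sin 339° = -3.23, north 9 cos 339° = 8.40
Leg 2 (S67°W, 25 km): east 25 sin 247° = -23.01, north 25 cos 247° = -9.77
Net displacement: -26.24 east, -1.37 north. Direction back to start is (26.24, 1.37): bearing = atan2(26.24, 1.37) mod 360° = 87.02° ≈ 087°.

087°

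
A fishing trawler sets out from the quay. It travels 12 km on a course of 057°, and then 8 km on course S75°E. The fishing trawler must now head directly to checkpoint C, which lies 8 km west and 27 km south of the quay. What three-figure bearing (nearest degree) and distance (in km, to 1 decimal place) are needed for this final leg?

Leg 1 (057°, 12 km): east 12 sin 57° = 10.06, north 12 cos 57° = 6.54
Leg 2 (S75°E, 8 km): east 8 sin 105° = 7.73, north 8 cos 105° = -2.07
Current position: (17.79, 4.47). Target: (-8, -27). Remaining: Δeast = -25.79, Δnorth = -31.47.
Bearing = atan2(-25.79, -31.47) mod 360° = 219.34°; distance = √((-25.79)² + (-31.47)²) = 40.685 km.

219°, 40.7 km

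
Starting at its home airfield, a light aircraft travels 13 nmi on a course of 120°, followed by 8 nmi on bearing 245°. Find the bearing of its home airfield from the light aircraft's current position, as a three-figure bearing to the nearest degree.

338°

Leg 1 (120°, 13 nmi): east 13 sin 120° = 11.26, north 13 cos 120° = -6.50
Leg 2 (245°, 8 nmi): east 8 sin 245° = -7.25, north 8 cos 245° = -3.38
Net displacement: 4.01 east, -9.88 north. Direction back to start is (-4.01, 9.88): bearing = atan2(-4.01, 9.88) mod 360° = 337.92° ≈ 338°.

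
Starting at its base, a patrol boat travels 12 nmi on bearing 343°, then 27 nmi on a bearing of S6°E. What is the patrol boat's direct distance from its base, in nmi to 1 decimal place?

15.4 nmi

Leg 1 (343°, 12 nmi): east 12 sin 343° = -3.51, north 12 cos 343° = 11.48
Leg 2 (S6°E, 27 nmi): east 27 sin 174° = 2.82, north 27 cos 174° = -26.85
Net: -0.69 east, -15.38 north. Distance = √((-0.69)² + (-15.38)²) = 15.392 nmi.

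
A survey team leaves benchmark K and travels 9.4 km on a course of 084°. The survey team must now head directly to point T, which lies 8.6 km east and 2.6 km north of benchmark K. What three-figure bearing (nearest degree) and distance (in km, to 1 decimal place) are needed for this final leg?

335°, 1.8 km

Leg 1 (084°, 9.4 km): east 9.4 sin 84° = 9.35, north 9.4 cos 84° = 0.98
Current position: (9.35, 0.98). Target: (8.6, 2.6). Remaining: Δeast = -0.75, Δnorth = 1.62.
Bearing = atan2(-0.75, 1.62) mod 360° = 335.17°; distance = √((-0.75)² + (1.62)²) = 1.782 km.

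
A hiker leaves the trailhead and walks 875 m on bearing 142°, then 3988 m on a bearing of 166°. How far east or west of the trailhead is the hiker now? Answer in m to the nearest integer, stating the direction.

Leg 1 (142°, 875 m): east 875 sin 142° = 538.70, north 875 cos 142° = -689.51
Leg 2 (166°, 3988 m): east 3988 sin 166° = 964.78, north 3988 cos 166° = -3869.54
Net east component: 1503.49 m.

1503 m east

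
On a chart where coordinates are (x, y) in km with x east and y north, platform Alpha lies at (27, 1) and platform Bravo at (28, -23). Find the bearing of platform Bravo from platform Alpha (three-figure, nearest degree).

178°

Δeast = 28 − 27 = 1.00; Δnorth = -23 − 1 = -24.00.
Bearing = atan2(Δeast, Δnorth) mod 360° = 177.61° ≈ 178°.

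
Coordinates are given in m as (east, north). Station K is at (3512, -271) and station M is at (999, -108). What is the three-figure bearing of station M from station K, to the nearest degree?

Δeast = 999 − 3512 = -2513.00; Δnorth = -108 − -271 = 163.00.
Bearing = atan2(Δeast, Δnorth) mod 360° = 273.71° ≈ 274°.

274°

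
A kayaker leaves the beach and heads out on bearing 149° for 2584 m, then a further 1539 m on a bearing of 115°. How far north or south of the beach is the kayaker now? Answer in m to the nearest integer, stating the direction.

2865 m south

Leg 1 (149°, 2584 m): east 2584 sin 149° = 1330.86, north 2584 cos 149° = -2214.92
Leg 2 (115°, 1539 m): east 1539 sin 115° = 1394.81, north 1539 cos 115° = -650.41
Net north component: -2865.33 m.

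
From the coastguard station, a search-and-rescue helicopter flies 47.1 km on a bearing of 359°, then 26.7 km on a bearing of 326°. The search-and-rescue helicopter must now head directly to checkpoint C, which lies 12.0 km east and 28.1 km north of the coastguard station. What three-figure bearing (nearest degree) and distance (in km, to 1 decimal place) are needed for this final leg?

Leg 1 (359°, 47.1 km): east 47.1 sin 359° = -0.82, north 47.1 cos 359° = 47.09
Leg 2 (326°, 26.7 km): east 26.7 sin 326° = -14.93, north 26.7 cos 326° = 22.14
Current position: (-15.75, 69.23). Target: (12.0, 28.1). Remaining: Δeast = 27.75, Δnorth = -41.13.
Bearing = atan2(27.75, -41.13) mod 360° = 145.99°; distance = √((27.75)² + (-41.13)²) = 49.616 km.

146°, 49.6 km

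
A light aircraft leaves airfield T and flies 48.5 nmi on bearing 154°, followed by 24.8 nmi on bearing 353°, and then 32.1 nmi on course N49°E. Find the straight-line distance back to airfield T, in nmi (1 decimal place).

Leg 1 (154°, 48.5 nmi): east 48.5 sin 154° = 21.26, north 48.5 cos 154° = -43.59
Leg 2 (353°, 24.8 nmi): east 24.8 sin 353° = -3.02, north 24.8 cos 353° = 24.62
Leg 3 (N49°E, 32.1 nmi): east 32.1 sin 49° = 24.23, north 32.1 cos 49° = 21.06
Net: 42.46 east, 2.08 north. Distance = √((42.46)² + (2.08)²) = 42.516 nmi.

42.5 nmi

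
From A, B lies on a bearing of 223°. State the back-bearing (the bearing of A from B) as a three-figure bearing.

Back-bearing = 223° − 180° = 043°.

043°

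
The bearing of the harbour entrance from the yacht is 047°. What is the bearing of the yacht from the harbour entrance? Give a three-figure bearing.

Back-bearing = 047° + 180° = 227°.

227°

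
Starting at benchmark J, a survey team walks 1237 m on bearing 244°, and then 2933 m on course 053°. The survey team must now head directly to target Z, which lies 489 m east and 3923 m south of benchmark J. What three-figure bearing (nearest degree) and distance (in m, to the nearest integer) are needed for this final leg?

188°, 5199 m

Leg 1 (244°, 1237 m): east 1237 sin 244° = -1111.81, north 1237 cos 244° = -542.27
Leg 2 (053°, 2933 m): east 2933 sin 53° = 2342.40, north 2933 cos 53° = 1765.12
Current position: (1230.59, 1222.86). Target: (489, -3923). Remaining: Δeast = -741.59, Δnorth = -5145.86.
Bearing = atan2(-741.59, -5145.86) mod 360° = 188.20°; distance = √((-741.59)² + (-5145.86)²) = 5199.020 m.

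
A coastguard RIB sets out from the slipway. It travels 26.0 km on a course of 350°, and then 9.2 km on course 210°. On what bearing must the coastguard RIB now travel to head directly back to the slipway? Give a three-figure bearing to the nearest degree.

Leg 1 (350°, 26.0 km): east 26.0 sin 350° = -4.51, north 26.0 cos 350° = 25.61
Leg 2 (210°, 9.2 km): east 9.2 sin 210° = -4.60, north 9.2 cos 210° = -7.97
Net displacement: -9.11 east, 17.64 north. Direction back to start is (9.11, -17.64): bearing = atan2(9.11, -17.64) mod 360° = 152.67° ≈ 153°.

153°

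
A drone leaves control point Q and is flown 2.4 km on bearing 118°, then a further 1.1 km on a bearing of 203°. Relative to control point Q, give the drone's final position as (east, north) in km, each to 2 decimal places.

(1.69, -2.14)

Leg 1 (118°, 2.4 km): east 2.4 sin 118° = 2.12, north 2.4 cos 118° = -1.13
Leg 2 (203°, 1.1 km): east 1.1 sin 203° = -0.43, north 1.1 cos 203° = -1.01
Summing: 1.69 km east, -2.14 km north → (1.69, -2.14).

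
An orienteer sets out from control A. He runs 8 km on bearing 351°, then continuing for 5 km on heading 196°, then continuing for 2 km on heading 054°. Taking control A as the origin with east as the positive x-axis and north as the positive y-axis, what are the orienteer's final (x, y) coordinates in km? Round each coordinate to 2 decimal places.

Leg 1 (351°, 8 km): east 8 sin 351° = -1.25, north 8 cos 351° = 7.90
Leg 2 (196°, 5 km): east 5 sin 196° = -1.38, north 5 cos 196° = -4.81
Leg 3 (054°, 2 km): east 2 sin 54° = 1.62, north 2 cos 54° = 1.18
Summing: -1.01 km east, 4.27 km north → (-1.01, 4.27).

(-1.01, 4.27)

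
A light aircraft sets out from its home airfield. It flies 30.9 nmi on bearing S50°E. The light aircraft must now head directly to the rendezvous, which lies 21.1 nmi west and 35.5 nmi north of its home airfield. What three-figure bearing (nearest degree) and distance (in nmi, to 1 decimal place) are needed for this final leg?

321°, 71.2 nmi

Leg 1 (S50°E, 30.9 nmi): east 30.9 sin 130° = 23.67, north 30.9 cos 130° = -19.86
Current position: (23.67, -19.86). Target: (-21.1, 35.5). Remaining: Δeast = -44.77, Δnorth = 55.36.
Bearing = atan2(-44.77, 55.36) mod 360° = 321.04°; distance = √((-44.77)² + (55.36)²) = 71.200 nmi.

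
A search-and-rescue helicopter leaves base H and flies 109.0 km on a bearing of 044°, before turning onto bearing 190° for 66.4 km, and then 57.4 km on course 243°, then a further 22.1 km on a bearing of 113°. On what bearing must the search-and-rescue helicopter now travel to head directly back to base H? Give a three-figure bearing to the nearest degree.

303°

Leg 1 (044°, 109.0 km): east 109.0 sin 44° = 75.72, north 109.0 cos 44° = 78.41
Leg 2 (190°, 66.4 km): east 66.4 sin 190° = -11.53, north 66.4 cos 190° = -65.39
Leg 3 (243°, 57.4 km): east 57.4 sin 243° = -51.14, north 57.4 cos 243° = -26.06
Leg 4 (113°, 22.1 km): east 22.1 sin 113° = 20.34, north 22.1 cos 113° = -8.64
Net displacement: 33.39 east, -21.68 north. Direction back to start is (-33.39, 21.68): bearing = atan2(-33.39, 21.68) mod 360° = 302.99° ≈ 303°.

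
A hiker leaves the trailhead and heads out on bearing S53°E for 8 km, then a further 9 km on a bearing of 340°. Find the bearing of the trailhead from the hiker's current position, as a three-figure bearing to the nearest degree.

Leg 1 (S53°E, 8 km): east 8 sin 127° = 6.39, north 8 cos 127° = -4.81
Leg 2 (340°, 9 km): east 9 sin 340° = -3.08, north 9 cos 340° = 8.46
Net displacement: 3.31 east, 3.64 north. Direction back to start is (-3.31, -3.64): bearing = atan2(-3.31, -3.64) mod 360° = 222.27° ≈ 222°.

222°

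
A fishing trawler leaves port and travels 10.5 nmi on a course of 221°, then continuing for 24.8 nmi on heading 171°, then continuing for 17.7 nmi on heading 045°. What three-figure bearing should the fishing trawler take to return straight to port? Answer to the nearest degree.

Leg 1 (221°, 10.5 nmi): east 10.5 sin 221° = -6.89, north 10.5 cos 221° = -7.92
Leg 2 (171°, 24.8 nmi): east 24.8 sin 171° = 3.88, north 24.8 cos 171° = -24.49
Leg 3 (045°, 17.7 nmi): east 17.7 sin 45° = 12.52, north 17.7 cos 45° = 12.52
Net displacement: 9.51 east, -19.90 north. Direction back to start is (-9.51, 19.90): bearing = atan2(-9.51, 19.90) mod 360° = 334.47° ≈ 334°.

334°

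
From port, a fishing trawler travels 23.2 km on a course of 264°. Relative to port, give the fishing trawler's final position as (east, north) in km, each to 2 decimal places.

Leg 1 (264°, 23.2 km): east 23.2 sin 264° = -23.07, north 23.2 cos 264° = -2.43
Summing: -23.07 km east, -2.43 km north → (-23.07, -2.43).

(-23.07, -2.43)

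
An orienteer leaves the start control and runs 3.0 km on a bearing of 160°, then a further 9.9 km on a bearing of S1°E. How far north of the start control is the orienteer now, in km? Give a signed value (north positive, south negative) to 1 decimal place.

-12.7 km

Leg 1 (160°, 3.0 km): east 3.0 sin 160° = 1.03, north 3.0 cos 160° = -2.82
Leg 2 (S1°E, 9.9 km): east 9.9 sin 179° = 0.17, north 9.9 cos 179° = -9.90
Net north component: -12.72 km.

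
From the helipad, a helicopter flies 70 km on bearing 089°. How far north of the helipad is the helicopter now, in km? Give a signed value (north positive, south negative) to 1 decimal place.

Leg 1 (089°, 70 km): east 70 sin 89° = 69.99, north 70 cos 89° = 1.22
Net north component: 1.22 km.

1.2 km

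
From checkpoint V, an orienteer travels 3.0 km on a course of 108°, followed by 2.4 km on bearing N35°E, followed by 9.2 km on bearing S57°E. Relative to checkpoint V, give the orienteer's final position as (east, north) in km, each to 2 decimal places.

(11.95, -3.97)

Leg 1 (108°, 3.0 km): east 3.0 sin 108° = 2.85, north 3.0 cos 108° = -0.93
Leg 2 (N35°E, 2.4 km): east 2.4 sin 35° = 1.38, north 2.4 cos 35° = 1.97
Leg 3 (S57°E, 9.2 km): east 9.2 sin 123° = 7.72, north 9.2 cos 123° = -5.01
Summing: 11.95 km east, -3.97 km north → (11.95, -3.97).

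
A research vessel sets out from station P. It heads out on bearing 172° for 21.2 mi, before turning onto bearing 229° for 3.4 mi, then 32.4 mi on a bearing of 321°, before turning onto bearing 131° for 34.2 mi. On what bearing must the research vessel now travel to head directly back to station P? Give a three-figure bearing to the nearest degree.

344°

Leg 1 (172°, 21.2 mi): east 21.2 sin 172° = 2.95, north 21.2 cos 172° = -20.99
Leg 2 (229°, 3.4 mi): east 3.4 sin 229° = -2.57, north 3.4 cos 229° = -2.23
Leg 3 (321°, 32.4 mi): east 32.4 sin 321° = -20.39, north 32.4 cos 321° = 25.18
Leg 4 (131°, 34.2 mi): east 34.2 sin 131° = 25.81, north 34.2 cos 131° = -22.44
Net displacement: 5.81 east, -20.48 north. Direction back to start is (-5.81, 20.48): bearing = atan2(-5.81, 20.48) mod 360° = 344.17° ≈ 344°.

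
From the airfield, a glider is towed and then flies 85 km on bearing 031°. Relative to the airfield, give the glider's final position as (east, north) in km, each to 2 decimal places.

Leg 1 (031°, 85 km): east 85 sin 31° = 43.78, north 85 cos 31° = 72.86
Summing: 43.78 km east, 72.86 km north → (43.78, 72.86).

(43.78, 72.86)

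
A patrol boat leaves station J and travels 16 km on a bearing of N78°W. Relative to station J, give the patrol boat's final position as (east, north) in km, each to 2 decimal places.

(-15.65, 3.33)

Leg 1 (N78°W, 16 km): east 16 sin 282° = -15.65, north 16 cos 282° = 3.33
Summing: -15.65 km east, 3.33 km north → (-15.65, 3.33).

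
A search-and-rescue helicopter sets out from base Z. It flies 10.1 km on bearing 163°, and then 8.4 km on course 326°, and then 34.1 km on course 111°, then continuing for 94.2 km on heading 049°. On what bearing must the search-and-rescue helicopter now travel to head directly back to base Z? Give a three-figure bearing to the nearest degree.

Leg 1 (163°, 10.1 km): east 10.1 sin 163° = 2.95, north 10.1 cos 163° = -9.66
Leg 2 (326°, 8.4 km): east 8.4 sin 326° = -4.70, north 8.4 cos 326° = 6.96
Leg 3 (111°, 34.1 km): east 34.1 sin 111° = 31.84, north 34.1 cos 111° = -12.22
Leg 4 (049°, 94.2 km): east 94.2 sin 49° = 71.09, north 94.2 cos 49° = 61.80
Net displacement: 101.18 east, 46.89 north. Direction back to start is (-101.18, -46.89): bearing = atan2(-101.18, -46.89) mod 360° = 245.14° ≈ 245°.

245°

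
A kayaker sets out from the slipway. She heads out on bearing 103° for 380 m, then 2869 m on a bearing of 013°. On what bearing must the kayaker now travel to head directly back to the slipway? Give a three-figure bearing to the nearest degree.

201°

Leg 1 (103°, 380 m): east 380 sin 103° = 370.26, north 380 cos 103° = -85.48
Leg 2 (013°, 2869 m): east 2869 sin 13° = 645.38, north 2869 cos 13° = 2795.47
Net displacement: 1015.65 east, 2709.99 north. Direction back to start is (-1015.65, -2709.99): bearing = atan2(-1015.65, -2709.99) mod 360° = 200.54° ≈ 201°.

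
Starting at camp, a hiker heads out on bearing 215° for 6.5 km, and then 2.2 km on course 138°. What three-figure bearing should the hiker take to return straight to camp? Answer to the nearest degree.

018°

Leg 1 (215°, 6.5 km): east 6.5 sin 215° = -3.73, north 6.5 cos 215° = -5.32
Leg 2 (138°, 2.2 km): east 2.2 sin 138° = 1.47, north 2.2 cos 138° = -1.63
Net displacement: -2.26 east, -6.96 north. Direction back to start is (2.26, 6.96): bearing = atan2(2.26, 6.96) mod 360° = 17.96° ≈ 018°.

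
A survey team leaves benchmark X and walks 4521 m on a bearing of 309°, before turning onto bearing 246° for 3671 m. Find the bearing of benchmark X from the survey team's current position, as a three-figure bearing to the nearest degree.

Leg 1 (309°, 4521 m): east 4521 sin 309° = -3513.48, north 4521 cos 309° = 2845.16
Leg 2 (246°, 3671 m): east 3671 sin 246° = -3353.63, north 3671 cos 246° = -1493.13
Net displacement: -6867.10 east, 1352.03 north. Direction back to start is (6867.10, -1352.03): bearing = atan2(6867.10, -1352.03) mod 360° = 101.14° ≈ 101°.

101°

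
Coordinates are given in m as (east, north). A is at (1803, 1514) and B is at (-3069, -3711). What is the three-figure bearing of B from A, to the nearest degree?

Δeast = -3069 − 1803 = -4872.00; Δnorth = -3711 − 1514 = -5225.00.
Bearing = atan2(Δeast, Δnorth) mod 360° = 223.00° ≈ 223°.

223°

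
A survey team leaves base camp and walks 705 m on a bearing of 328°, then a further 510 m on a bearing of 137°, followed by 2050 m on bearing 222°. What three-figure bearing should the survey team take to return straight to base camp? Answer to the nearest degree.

047°

Leg 1 (328°, 705 m): east 705 sin 328° = -373.59, north 705 cos 328° = 597.87
Leg 2 (137°, 510 m): east 510 sin 137° = 347.82, north 510 cos 137° = -372.99
Leg 3 (222°, 2050 m): east 2050 sin 222° = -1371.72, north 2050 cos 222° = -1523.45
Net displacement: -1397.49 east, -1298.56 north. Direction back to start is (1397.49, 1298.56): bearing = atan2(1397.49, 1298.56) mod 360° = 47.10° ≈ 047°.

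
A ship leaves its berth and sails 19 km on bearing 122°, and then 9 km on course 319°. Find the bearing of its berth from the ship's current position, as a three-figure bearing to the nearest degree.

288°

Leg 1 (122°, 19 km): east 19 sin 122° = 16.11, north 19 cos 122° = -10.07
Leg 2 (319°, 9 km): east 9 sin 319° = -5.90, north 9 cos 319° = 6.79
Net displacement: 10.21 east, -3.28 north. Direction back to start is (-10.21, 3.28): bearing = atan2(-10.21, 3.28) mod 360° = 287.79° ≈ 288°.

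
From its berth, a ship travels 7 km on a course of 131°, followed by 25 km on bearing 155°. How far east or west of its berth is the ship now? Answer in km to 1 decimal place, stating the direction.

15.8 km east

Leg 1 (131°, 7 km): east 7 sin 131° = 5.28, north 7 cos 131° = -4.59
Leg 2 (155°, 25 km): east 25 sin 155° = 10.57, north 25 cos 155° = -22.66
Net east component: 15.85 km.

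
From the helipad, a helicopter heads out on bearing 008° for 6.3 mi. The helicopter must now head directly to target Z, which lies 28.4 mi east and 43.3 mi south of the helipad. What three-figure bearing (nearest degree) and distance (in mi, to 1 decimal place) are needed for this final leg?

151°, 56.7 mi

Leg 1 (008°, 6.3 mi): east 6.3 sin 8° = 0.88, north 6.3 cos 8° = 6.24
Current position: (0.88, 6.24). Target: (28.4, -43.3). Remaining: Δeast = 27.52, Δnorth = -49.54.
Bearing = atan2(27.52, -49.54) mod 360° = 150.94°; distance = √((27.52)² + (-49.54)²) = 56.671 mi.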